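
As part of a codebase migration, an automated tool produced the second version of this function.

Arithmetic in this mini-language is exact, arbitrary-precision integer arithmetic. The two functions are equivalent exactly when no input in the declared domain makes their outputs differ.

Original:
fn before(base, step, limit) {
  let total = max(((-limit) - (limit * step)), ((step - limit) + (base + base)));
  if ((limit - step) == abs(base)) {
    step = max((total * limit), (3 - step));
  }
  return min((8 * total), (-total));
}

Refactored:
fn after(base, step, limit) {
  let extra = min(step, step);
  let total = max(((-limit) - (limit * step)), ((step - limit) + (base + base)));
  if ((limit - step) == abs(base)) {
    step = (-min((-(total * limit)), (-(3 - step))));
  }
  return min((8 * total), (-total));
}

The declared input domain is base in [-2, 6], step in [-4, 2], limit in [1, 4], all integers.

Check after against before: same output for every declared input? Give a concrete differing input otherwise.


Reading the diff, among the changes: local variable names differ; and statement counts differ; and min/max/abs usage differs.
As a probe, take base=-1, step=2, limit=1: before runs total := -1 | ((limit - step) == abs(base)): false | result -8; after runs extra := 2 | total := -1 | ((limit - step) == abs(base)): false | result -8; both end at -8.
An exhaustive pass over the 252 declared inputs shows identical outputs.
verdict: equivalent


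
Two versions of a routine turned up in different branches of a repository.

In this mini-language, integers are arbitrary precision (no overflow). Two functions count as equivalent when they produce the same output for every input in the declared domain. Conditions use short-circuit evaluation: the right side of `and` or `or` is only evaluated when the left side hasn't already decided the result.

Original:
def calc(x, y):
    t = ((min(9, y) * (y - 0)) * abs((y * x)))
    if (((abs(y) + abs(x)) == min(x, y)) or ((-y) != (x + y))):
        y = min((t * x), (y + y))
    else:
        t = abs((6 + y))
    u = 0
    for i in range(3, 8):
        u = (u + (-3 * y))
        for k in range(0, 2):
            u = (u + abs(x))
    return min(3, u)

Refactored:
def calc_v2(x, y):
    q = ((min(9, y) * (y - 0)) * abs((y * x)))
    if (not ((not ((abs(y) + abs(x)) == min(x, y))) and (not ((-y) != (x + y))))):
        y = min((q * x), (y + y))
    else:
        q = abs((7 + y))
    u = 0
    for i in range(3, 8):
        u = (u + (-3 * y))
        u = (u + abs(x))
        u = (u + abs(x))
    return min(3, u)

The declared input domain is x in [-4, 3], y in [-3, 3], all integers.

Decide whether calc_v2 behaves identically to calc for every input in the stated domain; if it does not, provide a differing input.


Equivalent. The edit looks behavioral (`6` became `7`), but over these ranges it never changes the outcome.
An exhaustive pass over the 56 declared inputs shows identical outputs.
Tracing x=-3, y=-1: calc: t=3, then (((abs(y) + abs(x)) == min(x, y)) or ((-y) != (x + y))) is true, then y=-9, then u=0, then (i=3), then u=27, then (k=0), then u=30, then (k=1), then u=33, then (i=4), then u=60, then (k=0), then u=63, then (k=1), then u=66, then (i=5), then u=93, then (k=0), then u=96, then (k=1), then u=99, then (i=6), then u=126, then (k=0), then u=129, then (k=1), then u=132, then (i=7), then u=159, then (k=0), then u=162, then (k=1), then u=165, then returns 3 | calc_v2: q=3, then (not ((not ((abs(y) + abs(x)) == min(x, y))) and (not ((-y) != (x + y))))) is true, then y=-9, then u=0, then (i=3), then u=27, then u=30, then u=33, then (i=4), then u=60, then u=63, then u=66, then (i=5), then u=93, then u=96, then u=99, then (i=6), then u=126, then u=129, then u=132, then (i=7), then u=159, then u=162, then u=165, then returns 3 — matching result 3.
verdict: equivalent


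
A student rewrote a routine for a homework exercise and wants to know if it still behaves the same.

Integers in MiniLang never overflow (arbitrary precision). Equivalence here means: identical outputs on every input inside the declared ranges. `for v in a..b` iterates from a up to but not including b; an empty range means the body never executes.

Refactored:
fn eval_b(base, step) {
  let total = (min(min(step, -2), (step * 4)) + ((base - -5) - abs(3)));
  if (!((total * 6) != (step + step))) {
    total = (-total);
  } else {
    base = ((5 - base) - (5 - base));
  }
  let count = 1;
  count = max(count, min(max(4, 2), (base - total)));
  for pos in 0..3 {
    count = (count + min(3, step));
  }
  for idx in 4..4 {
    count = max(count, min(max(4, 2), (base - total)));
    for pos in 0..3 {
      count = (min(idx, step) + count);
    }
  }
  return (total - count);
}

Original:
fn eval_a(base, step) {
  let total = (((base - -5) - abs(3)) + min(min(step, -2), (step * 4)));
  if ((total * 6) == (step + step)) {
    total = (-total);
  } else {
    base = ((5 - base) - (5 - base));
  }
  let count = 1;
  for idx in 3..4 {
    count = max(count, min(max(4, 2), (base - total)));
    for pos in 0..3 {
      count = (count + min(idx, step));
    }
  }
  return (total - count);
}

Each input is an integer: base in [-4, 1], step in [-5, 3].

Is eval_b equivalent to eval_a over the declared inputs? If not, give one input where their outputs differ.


Although comparison usage differs; arithmetic usage differs; constant usage differs; min/max/abs usage differs; boolean connective usage differs; loop structure differs; statement counts differ, 54/54 inputs agree.
verdict: equivalent


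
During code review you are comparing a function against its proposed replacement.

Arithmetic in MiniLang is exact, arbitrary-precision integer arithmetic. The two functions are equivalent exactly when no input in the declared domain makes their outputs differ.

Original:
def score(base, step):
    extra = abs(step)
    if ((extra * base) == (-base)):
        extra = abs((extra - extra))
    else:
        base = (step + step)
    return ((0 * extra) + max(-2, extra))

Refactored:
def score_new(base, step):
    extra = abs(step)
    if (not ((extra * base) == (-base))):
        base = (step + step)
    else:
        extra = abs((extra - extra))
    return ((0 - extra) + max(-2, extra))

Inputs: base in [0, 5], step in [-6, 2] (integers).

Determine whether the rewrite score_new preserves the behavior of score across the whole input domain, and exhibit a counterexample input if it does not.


On input base=1, step=-6, score returns 6 while score_new returns 0.
verdict: not equivalent; witness: base=1, step=-6


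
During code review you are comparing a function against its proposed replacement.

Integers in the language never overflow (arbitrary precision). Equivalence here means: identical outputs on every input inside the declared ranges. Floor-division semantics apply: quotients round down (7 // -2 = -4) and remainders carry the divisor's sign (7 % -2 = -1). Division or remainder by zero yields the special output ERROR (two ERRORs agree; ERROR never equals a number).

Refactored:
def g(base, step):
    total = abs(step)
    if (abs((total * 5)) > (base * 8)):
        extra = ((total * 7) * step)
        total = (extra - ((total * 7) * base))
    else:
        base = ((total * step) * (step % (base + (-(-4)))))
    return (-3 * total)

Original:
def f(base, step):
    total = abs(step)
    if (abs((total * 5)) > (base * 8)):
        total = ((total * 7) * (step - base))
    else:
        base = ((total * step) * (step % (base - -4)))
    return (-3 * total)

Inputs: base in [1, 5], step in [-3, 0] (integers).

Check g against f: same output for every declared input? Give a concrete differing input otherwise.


Comparing the listings, the differences include: arithmetic usage differs; constant usage differs; local variable names differ; statement counts differ.
Spot check at base=3, step=0 — f: total := 0 | (abs((total * 5)) > (base * 8)): false | base := 0 | result 0. g: total := 0 | (abs((total * 5)) > (base * 8)): false | base := 0 | result 0. Both give 0.
An exhaustive pass over the 20 declared inputs shows identical outputs.
verdict: equivalent


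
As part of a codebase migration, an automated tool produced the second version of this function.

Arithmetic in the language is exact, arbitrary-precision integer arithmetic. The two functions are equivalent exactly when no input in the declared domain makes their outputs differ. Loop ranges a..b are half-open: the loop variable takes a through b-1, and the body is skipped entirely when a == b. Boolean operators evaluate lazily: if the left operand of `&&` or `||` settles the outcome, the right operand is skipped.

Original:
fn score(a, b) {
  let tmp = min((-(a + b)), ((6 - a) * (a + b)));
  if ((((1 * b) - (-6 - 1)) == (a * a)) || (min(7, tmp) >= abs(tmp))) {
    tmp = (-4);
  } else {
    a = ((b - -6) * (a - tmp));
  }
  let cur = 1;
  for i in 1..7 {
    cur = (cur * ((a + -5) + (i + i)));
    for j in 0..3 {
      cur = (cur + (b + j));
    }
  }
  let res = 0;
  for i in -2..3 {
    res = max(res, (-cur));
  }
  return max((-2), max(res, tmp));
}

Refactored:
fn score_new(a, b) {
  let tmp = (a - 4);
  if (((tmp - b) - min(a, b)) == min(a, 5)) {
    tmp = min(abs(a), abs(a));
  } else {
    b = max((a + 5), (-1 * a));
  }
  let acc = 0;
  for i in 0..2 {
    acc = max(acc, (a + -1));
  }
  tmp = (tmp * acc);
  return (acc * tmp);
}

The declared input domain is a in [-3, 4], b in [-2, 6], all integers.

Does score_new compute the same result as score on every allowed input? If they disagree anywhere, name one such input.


Run the pair on a=-3, b=5.
score: tmp = -2; ((((1 * b) - (-6 - 1)) == (a * a)) || (min(7, tmp) >= abs(tmp))) -> false; a = -11; cur = 1; [i=1]; cur = -14; [j=0]; cur = -9; [j=1]; cur = -3; [j=2]; cur = 4; [i=2]; cur = -48; [j=0]; cur = -43; [j=1]; cur = -37; [j=2]; cur = -30; [i=3]; cur = 300; [j=0]; cur = 305; [j=1]; cur = 311; [j=2]; cur = 318; [i=4]; cur = -2544; [j=0]; cur = -2539; [j=1]; cur = -2533; [j=2]; cur = -2526; [i=5]; cur = 15156; [j=0]; cur = 15161; [j=1]; cur = 15167; [j=2]; cur = 15174; [i=6]; cur = -60696; [j=0]; cur = -60691; [j=1]; cur = -60685; [j=2]; cur = -60678; res = 0; [i=-2]; res = 60678; [i=-1]; res = 60678; [i=0]; res = 60678; [i=1]; res = 60678; [i=2]; res = 60678; return 60678
score_new: tmp = -7; (((tmp - b) - min(a, b)) == min(a, 5)) -> false; b = 3; acc = 0; [i=0]; acc = 0; [i=1]; acc = 0; tmp = 0; return 0
60678 vs 0 — the two versions disagree here.
verdict: not equivalent; witness: a=-3, b=5


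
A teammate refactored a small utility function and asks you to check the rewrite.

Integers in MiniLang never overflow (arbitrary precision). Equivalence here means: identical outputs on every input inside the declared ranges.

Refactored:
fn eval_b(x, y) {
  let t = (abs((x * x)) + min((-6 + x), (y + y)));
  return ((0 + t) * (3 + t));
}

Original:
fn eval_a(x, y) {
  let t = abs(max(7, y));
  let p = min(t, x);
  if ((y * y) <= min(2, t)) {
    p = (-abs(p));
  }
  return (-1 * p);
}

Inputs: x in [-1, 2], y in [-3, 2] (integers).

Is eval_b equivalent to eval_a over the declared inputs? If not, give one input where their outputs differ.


Try x=-1, y=-3.
eval_a: t becomes 7; next p becomes -1; next ((y * y) <= min(2, t)) evaluates to false; next final value 1
eval_b: t becomes -6; next final value 18
1 vs 18 — the two versions disagree here.
verdict: not equivalent; witness: x=-1, y=-3


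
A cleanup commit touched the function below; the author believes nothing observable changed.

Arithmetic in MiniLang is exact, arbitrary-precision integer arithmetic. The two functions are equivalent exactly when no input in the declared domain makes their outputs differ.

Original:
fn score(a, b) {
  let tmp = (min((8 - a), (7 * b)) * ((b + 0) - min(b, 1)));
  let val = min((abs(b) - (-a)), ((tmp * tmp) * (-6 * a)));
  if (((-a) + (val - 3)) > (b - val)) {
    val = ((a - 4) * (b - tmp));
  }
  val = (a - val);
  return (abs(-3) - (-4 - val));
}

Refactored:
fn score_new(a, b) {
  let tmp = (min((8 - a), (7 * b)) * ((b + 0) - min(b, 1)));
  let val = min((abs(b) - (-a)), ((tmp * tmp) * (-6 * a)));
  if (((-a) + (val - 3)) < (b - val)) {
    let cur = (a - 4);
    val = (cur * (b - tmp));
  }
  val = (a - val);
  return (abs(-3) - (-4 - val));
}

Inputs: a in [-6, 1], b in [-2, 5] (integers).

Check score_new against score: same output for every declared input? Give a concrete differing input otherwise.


Take a=-6, b=-2.
score: tmp := 0 | val := -4 | (((-a) + (val - 3)) > (b - val)): false | val := -2 | result 5
score_new: tmp := 0 | val := -4 | (((-a) + (val - 3)) < (b - val)): true | cur := -10 | val := 20 | val := -26 | result -19
5 vs -19 — the two versions disagree here.
verdict: not equivalent; witness: a=-6, b=-2


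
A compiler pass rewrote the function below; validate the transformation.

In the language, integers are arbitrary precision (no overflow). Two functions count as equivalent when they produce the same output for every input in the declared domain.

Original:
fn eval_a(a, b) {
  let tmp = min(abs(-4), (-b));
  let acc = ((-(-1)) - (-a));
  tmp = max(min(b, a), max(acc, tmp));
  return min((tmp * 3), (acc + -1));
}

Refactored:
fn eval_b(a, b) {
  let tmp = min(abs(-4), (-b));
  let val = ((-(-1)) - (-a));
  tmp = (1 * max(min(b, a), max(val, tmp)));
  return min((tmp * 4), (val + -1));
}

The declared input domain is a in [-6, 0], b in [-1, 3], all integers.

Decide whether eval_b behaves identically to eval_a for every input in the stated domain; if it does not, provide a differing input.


Consider the input a=-6, b=2.
eval_a: tmp = -2; acc = -5; tmp = -2; return -6
eval_b: tmp = -2; val = -5; tmp = -2; return -8
-6 vs -8 — the two versions disagree here.
verdict: not equivalent; witness: a=-6, b=2


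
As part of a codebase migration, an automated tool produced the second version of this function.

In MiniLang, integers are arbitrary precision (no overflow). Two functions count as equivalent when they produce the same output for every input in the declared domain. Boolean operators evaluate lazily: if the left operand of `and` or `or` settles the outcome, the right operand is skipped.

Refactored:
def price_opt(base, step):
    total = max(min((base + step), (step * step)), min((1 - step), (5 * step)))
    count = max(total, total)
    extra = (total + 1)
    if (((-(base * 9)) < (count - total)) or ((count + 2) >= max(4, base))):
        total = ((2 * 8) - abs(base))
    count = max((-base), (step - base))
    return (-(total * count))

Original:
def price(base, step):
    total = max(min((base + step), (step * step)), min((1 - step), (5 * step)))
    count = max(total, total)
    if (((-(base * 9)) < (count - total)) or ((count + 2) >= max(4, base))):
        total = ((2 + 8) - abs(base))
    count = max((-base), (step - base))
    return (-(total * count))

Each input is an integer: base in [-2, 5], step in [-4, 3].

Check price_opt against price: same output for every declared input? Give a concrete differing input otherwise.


There is a counterexample at base=-1, step=3: -36 on one side, -60 on the other.
price: total becomes 2; next count becomes 2; next (((-(base * 9)) < (count - total)) or ((count + 2) >= max(4, base))) evaluates to true; next total becomes 9; next count becomes 4; next final value -36
price_opt: total becomes 2; next count becomes 2; next extra becomes 3; next (((-(base * 9)) < (count - total)) or ((count + 2) >= max(4, base))) evaluates to true; next total becomes 15; next count becomes 4; next final value -60
verdict: not equivalent; witness: base=-1, step=3


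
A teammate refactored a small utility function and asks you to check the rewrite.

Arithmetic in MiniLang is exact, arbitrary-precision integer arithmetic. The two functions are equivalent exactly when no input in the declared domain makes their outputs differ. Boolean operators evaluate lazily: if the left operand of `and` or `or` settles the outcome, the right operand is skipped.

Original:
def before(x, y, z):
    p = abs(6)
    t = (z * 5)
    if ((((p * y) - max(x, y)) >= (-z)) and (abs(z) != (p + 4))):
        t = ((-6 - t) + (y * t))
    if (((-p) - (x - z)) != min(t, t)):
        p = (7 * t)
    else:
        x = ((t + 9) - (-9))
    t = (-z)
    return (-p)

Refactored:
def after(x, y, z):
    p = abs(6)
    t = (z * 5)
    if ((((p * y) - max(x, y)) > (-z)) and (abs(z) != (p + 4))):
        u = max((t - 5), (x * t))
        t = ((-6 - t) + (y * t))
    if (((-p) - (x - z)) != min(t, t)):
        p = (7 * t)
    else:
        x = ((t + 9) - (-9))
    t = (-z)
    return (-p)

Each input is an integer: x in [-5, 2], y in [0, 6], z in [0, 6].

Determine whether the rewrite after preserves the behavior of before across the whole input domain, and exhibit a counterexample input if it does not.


There is a counterexample at x=-5, y=0, z=0: 42 on one side, 0 on the other.
before: p=6, then t=0, then ((((p * y) - max(x, y)) >= (-z)) and (abs(z) != (p + 4))) is true, then t=-6, then (((-p) - (x - z)) != min(t, t)) is true, then p=-42, then t=0, then returns 42
after: p=6, then t=0, then ((((p * y) - max(x, y)) > (-z)) and (abs(z) != (p + 4))) is false, then (((-p) - (x - z)) != min(t, t)) is true, then p=0, then t=0, then returns 0
verdict: not equivalent; witness: x=-5, y=0, z=0


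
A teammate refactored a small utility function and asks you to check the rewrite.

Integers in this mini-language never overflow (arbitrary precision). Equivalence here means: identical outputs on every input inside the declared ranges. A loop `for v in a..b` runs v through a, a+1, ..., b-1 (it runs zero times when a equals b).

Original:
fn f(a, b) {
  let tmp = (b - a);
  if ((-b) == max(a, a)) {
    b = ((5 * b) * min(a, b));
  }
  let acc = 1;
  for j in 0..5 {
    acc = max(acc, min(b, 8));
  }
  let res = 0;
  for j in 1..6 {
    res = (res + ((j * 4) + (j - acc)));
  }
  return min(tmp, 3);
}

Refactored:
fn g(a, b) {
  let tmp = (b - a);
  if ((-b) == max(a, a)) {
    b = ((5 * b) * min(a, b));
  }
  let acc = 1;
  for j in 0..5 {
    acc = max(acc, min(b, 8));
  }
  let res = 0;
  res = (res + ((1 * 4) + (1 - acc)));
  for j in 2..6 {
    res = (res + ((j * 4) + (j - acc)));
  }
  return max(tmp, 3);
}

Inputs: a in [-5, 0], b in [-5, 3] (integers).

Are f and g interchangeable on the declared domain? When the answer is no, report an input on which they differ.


There is a counterexample at a=-5, b=-5: 0 on one side, 3 on the other.
f: tmp=0, then ((-b) == max(a, a)) is false, then acc=1, then (j=0), then acc=1, then (j=1), then acc=1, then (j=2), then acc=1, then (j=3), then acc=1, then (j=4), then acc=1, then res=0, then (j=1), then res=4, then (j=2), then res=13, then (j=3), then res=27, then (j=4), then res=46, then (j=5), then res=70, then returns 0
g: tmp=0, then ((-b) == max(a, a)) is false, then acc=1, then (j=0), then acc=1, then (j=1), then acc=1, then (j=2), then acc=1, then (j=3), then acc=1, then (j=4), then acc=1, then res=0, then res=4, then (j=2), then res=13, then (j=3), then res=27, then (j=4), then res=46, then (j=5), then res=70, then returns 3
verdict: not equivalent; witness: a=-5, b=-5


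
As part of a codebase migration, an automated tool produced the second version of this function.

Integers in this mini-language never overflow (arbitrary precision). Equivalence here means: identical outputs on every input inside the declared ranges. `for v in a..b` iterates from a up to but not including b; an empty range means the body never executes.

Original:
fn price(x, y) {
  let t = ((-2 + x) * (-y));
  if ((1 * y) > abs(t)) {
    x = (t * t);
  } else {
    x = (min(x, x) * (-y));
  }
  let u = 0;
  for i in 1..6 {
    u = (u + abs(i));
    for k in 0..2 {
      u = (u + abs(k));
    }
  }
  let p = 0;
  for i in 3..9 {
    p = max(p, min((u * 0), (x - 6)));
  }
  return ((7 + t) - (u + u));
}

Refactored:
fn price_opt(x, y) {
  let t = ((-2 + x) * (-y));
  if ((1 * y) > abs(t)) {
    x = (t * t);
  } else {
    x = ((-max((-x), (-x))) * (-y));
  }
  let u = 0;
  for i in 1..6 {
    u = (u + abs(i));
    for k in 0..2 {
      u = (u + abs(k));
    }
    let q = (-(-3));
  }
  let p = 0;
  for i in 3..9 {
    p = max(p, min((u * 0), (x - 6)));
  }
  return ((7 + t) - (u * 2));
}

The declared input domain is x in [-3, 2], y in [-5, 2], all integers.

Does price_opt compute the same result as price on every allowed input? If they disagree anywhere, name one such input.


This is a faithful refactor — min/max/abs usage differs; arithmetic usage differs; statement counts differ; local variable names differ; constant usage differs, but the computed results match everywhere.
Tracing x=-3, y=-3: price: t = -15; ((1 * y) > abs(t)) -> false; x = -9; u = 0; [i=1]; u = 1; [k=0]; u = 1; [k=1]; u = 2; [i=2]; u = 4; [k=0]; u = 4; [k=1]; u = 5; [i=3]; u = 8; [k=0]; u = 8; [k=1]; u = 9; [i=4]; u = 13; [k=0]; u = 13; [k=1]; u = 14; [i=5]; u = 19; [k=0]; u = 19; [k=1]; u = 20; p = 0; [i=3]; p = 0; [i=4]; p = 0; [i=5]; p = 0; [i=6]; p = 0; [i=7]; p = 0; [i=8]; p = 0; return -48 | price_opt: t = -15; ((1 * y) > abs(t)) -> false; x = -9; u = 0; [i=1]; u = 1; [k=0]; u = 1; [k=1]; u = 2; q = 3; [i=2]; u = 4; [k=0]; u = 4; [k=1]; u = 5; q = 3; [i=3]; u = 8; [k=0]; u = 8; [k=1]; u = 9; q = 3; [i=4]; u = 13; [k=0]; u = 13; [k=1]; u = 14; q = 3; [i=5]; u = 19; [k=0]; u = 19; [k=1]; u = 20; q = 3; p = 0; [i=3]; p = 0; [i=4]; p = 0; [i=5]; p = 0; [i=6]; p = 0; [i=7]; p = 0; [i=8]; p = 0; return -48 — matching result -48.
Checked all 48 inputs in the declared domain: the outputs agree on every one.
verdict: equivalent


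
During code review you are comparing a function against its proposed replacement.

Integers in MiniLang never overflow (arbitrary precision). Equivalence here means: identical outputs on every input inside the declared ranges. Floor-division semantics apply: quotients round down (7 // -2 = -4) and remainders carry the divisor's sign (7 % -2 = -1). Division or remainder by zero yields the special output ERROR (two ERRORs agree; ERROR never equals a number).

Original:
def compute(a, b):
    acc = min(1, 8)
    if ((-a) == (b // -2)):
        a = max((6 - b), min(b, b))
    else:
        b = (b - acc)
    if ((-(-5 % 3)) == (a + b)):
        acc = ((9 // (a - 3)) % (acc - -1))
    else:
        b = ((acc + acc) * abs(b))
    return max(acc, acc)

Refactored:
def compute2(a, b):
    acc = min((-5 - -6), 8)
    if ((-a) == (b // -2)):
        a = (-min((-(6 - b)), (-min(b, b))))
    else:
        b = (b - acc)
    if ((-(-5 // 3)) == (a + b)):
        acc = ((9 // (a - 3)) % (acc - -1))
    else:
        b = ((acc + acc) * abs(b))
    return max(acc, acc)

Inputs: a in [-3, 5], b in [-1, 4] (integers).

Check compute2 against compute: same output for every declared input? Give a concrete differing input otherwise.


On input a=-3, b=3, compute returns 0 while compute2 returns 1.
verdict: not equivalent; witness: a=-3, b=3


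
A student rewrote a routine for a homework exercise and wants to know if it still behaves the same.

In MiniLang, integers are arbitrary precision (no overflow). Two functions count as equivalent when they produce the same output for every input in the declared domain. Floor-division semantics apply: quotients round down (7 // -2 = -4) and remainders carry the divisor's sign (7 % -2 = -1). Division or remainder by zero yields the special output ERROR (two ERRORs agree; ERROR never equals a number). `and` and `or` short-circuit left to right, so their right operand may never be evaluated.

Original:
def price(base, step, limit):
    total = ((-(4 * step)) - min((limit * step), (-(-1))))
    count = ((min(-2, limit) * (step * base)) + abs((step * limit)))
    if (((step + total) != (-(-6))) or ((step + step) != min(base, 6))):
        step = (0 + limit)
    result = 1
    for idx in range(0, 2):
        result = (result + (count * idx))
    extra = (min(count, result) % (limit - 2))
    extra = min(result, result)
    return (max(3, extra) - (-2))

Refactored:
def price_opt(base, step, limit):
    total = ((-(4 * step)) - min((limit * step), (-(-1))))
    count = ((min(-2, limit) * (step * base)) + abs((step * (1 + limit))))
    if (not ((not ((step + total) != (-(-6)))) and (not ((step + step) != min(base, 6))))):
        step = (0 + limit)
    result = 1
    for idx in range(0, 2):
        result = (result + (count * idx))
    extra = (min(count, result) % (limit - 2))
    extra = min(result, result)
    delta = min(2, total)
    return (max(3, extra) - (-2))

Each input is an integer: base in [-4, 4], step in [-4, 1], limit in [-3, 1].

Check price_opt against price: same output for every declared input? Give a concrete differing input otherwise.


Evaluate both at base=-4, step=1, limit=-3.
price: total becomes -1; next count becomes 15; next (((step + total) != (-(-6))) or ((step + step) != min(base, 6))) evaluates to true; next step becomes -3; next result becomes 1; next at idx=0:; next result becomes 1; next at idx=1:; next result becomes 16; next extra becomes 0; next extra becomes 16; next final value 18
price_opt: total becomes -1; next count becomes 14; next (not ((not ((step + total) != (-(-6)))) and (not ((step + step) != min(base, 6))))) evaluates to true; next step becomes -3; next result becomes 1; next at idx=0:; next result becomes 1; next at idx=1:; next result becomes 15; next extra becomes -1; next extra becomes 15; next delta becomes -1; next final value 17
18 against 17: the behavior changed.
verdict: not equivalent; witness: base=-4, step=1, limit=-3


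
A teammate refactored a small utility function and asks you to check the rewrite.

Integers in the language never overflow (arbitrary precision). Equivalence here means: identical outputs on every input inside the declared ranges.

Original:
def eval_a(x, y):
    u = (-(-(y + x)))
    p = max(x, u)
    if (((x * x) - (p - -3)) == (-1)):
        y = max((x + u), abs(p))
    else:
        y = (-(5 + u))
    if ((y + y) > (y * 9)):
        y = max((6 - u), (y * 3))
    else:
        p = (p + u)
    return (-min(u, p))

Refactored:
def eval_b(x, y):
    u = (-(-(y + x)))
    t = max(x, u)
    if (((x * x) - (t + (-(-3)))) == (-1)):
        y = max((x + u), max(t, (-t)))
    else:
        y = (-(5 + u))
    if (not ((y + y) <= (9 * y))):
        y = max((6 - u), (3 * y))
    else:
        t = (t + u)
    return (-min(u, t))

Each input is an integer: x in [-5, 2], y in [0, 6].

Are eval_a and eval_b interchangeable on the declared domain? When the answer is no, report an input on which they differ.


The two versions differ — the changes include arithmetic usage differs, local variable names differ, comparison usage differs, boolean connective usage differs, min/max/abs usage differs.
As a probe, take x=-2, y=4: eval_a runs u := 2 | p := 2 | (((x * x) - (p - -3)) == (-1)): true | y := 2 | ((y + y) > (y * 9)): false | p := 4 | result -2; eval_b runs u := 2 | t := 2 | (((x * x) - (t + (-(-3)))) == (-1)): true | y := 2 | (not ((y + y) <= (9 * y))): false | t := 4 | result -2; both end at -2.
An exhaustive pass over the 56 declared inputs shows identical outputs.
verdict: equivalent


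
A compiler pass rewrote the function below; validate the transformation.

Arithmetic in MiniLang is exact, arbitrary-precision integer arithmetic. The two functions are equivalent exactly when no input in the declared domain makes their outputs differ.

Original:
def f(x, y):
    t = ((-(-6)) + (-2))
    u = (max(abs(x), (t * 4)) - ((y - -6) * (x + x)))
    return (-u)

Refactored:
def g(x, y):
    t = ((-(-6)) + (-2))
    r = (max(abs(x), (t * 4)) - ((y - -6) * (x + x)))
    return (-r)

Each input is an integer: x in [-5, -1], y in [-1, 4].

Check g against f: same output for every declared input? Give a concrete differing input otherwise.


Comparing the listings, the differences include: local variable names differ.
Spot check at x=-3, y=-1 — f: t becomes 4; next u becomes 46; next final value -46. g: t becomes 4; next r becomes 46; next final value -46. Both give -46.
Checked all 30 inputs in the declared domain: the outputs agree on every one.
verdict: equivalent


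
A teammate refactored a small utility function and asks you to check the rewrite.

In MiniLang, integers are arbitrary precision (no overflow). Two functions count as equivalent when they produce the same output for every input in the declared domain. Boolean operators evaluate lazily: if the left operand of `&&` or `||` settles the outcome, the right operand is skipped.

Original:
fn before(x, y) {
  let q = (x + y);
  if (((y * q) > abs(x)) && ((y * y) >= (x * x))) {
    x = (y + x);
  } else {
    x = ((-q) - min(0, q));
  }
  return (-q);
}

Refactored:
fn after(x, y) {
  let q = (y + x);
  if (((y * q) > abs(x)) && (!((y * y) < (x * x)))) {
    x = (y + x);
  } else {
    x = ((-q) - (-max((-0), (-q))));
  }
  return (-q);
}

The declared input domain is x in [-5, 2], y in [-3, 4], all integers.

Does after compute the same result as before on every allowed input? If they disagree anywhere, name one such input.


Changes here: min/max/abs usage differs; and comparison usage differs; and boolean connective usage differs; the full 64-point sweep finds no disagreement.
verdict: equivalent


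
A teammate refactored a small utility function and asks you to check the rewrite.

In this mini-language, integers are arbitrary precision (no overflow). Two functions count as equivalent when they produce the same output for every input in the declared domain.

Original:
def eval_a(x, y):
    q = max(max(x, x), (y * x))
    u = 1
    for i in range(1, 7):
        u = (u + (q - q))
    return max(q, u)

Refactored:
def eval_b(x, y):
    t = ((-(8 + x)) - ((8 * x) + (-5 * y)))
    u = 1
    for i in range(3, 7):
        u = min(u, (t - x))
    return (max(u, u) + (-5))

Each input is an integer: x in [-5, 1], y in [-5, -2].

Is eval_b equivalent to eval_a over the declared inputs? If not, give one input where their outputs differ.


Not equivalent: x=-5, y=-5 separates them (25 vs -4).
eval_a: q = 25; u = 1; [i=1]; u = 1; [i=2]; u = 1; [i=3]; u = 1; [i=4]; u = 1; [i=5]; u = 1; [i=6]; u = 1; return 25
eval_b: t = 12; u = 1; [i=3]; u = 1; [i=4]; u = 1; [i=5]; u = 1; [i=6]; u = 1; return -4
verdict: not equivalent; witness: x=-5, y=-5


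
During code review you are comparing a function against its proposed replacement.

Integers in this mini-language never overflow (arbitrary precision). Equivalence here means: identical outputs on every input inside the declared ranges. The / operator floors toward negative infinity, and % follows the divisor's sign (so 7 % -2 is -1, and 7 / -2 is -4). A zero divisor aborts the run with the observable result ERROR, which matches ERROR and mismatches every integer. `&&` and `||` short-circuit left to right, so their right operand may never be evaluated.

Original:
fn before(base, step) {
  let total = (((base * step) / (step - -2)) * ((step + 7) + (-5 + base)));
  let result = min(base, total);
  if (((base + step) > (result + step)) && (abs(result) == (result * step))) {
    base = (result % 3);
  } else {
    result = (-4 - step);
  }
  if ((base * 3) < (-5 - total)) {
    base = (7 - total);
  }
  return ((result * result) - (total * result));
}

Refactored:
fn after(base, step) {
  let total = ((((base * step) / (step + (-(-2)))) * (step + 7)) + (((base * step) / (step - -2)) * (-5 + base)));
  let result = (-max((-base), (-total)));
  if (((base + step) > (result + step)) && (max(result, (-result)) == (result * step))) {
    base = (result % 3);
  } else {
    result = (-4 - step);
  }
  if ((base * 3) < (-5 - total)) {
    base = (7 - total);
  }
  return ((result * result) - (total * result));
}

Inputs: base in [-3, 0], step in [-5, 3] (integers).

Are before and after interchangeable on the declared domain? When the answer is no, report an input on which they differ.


The two are interchangeable: min/max/abs usage differs, arithmetic usage differs, constant usage differs, and every declared input agrees.
As a probe, take base=-3, step=-2: before runs hits division by zero so the output is ERROR; after runs hits division by zero so the output is ERROR; both end at ERROR.
Across all 36 domain points the two functions coincide.
verdict: equivalent


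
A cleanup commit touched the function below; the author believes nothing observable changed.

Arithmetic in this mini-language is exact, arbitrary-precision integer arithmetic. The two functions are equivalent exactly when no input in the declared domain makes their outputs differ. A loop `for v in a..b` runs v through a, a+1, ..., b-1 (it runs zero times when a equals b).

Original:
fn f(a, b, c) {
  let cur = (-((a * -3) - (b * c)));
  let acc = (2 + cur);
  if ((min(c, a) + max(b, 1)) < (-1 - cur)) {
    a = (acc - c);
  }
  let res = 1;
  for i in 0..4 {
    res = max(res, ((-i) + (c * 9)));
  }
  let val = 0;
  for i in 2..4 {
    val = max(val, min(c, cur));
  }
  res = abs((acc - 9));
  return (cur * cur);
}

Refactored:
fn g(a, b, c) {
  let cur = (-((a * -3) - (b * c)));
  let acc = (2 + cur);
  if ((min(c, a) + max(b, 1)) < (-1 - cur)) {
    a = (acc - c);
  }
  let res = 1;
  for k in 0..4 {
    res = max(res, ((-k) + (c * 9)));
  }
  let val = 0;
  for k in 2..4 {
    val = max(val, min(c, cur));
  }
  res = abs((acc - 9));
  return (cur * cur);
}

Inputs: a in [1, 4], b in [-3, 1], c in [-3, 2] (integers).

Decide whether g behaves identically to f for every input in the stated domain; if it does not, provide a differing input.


The two versions differ — the changes include local variable names differ.
Tracing a=4, b=-3, c=2: f: cur becomes 6; next acc becomes 8; next ((min(c, a) + max(b, 1)) < (-1 - cur)) evaluates to false; next res becomes 1; next at i=0:; next res becomes 18; next at i=1:; next res becomes 18; next at i=2:; next res becomes 18; next at i=3:; next res becomes 18; next val becomes 0; next at i=2:; next val becomes 2; next at i=3:; next val becomes 2; next res becomes 1; next final value 36 | g: cur becomes 6; next acc becomes 8; next ((min(c, a) + max(b, 1)) < (-1 - cur)) evaluates to false; next res becomes 1; next at k=0:; next res becomes 18; next at k=1:; next res becomes 18; next at k=2:; next res becomes 18; next at k=3:; next res becomes 18; next val becomes 0; next at k=2:; next val becomes 2; next at k=3:; next val becomes 2; next res becomes 1; next final value 36 — matching result 36.
Across all 120 domain points the two functions coincide.
verdict: equivalent


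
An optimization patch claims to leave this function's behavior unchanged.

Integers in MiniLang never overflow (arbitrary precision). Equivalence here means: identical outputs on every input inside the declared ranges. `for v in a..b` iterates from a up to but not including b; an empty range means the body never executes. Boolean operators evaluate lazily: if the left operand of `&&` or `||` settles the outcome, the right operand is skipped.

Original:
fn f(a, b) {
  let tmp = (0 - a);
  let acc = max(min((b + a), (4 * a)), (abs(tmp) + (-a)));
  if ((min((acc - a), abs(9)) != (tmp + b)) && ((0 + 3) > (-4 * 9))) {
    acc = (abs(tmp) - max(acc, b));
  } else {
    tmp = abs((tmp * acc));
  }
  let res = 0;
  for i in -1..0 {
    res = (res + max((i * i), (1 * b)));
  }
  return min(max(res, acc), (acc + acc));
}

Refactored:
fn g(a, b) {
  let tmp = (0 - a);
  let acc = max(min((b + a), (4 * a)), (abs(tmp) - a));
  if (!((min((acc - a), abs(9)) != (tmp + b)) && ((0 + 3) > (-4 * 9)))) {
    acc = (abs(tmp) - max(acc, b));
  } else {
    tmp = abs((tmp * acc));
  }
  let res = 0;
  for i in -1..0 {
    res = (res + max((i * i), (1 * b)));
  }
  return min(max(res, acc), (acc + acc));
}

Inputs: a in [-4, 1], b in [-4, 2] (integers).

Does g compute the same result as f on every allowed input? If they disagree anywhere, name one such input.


Try a=-4, b=-4.
f: tmp becomes 4; next acc becomes 8; next ((min((acc - a), abs(9)) != (tmp + b)) && ((0 + 3) > (-4 * 9))) evaluates to true; next acc becomes -4; next res becomes 0; next at i=-1:; next res becomes 1; next final value -8
g: tmp becomes 4; next acc becomes 8; next (!((min((acc - a), abs(9)) != (tmp + b)) && ((0 + 3) > (-4 * 9)))) evaluates to false; next tmp becomes 32; next res becomes 0; next at i=-1:; next res becomes 1; next final value 8
-8 and 8 differ, so these are not the same function on this domain.
verdict: not equivalent; witness: a=-4, b=-4


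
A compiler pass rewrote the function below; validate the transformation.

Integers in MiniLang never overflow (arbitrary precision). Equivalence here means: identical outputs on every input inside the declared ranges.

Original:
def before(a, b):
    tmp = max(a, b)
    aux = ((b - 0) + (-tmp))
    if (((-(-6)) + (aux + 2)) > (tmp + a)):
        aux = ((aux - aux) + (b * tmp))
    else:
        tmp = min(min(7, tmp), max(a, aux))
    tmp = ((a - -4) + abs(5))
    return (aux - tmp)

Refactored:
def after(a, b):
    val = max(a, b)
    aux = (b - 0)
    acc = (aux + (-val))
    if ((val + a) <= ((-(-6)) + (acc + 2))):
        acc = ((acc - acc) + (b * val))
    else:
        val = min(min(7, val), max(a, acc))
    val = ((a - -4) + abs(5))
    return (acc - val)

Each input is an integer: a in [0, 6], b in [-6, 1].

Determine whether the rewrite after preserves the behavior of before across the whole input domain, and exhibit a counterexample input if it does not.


The rewrite breaks on a=1, b=-5, where the results are -16 and -15.
before: tmp = 1; aux = -6; (((-(-6)) + (aux + 2)) > (tmp + a)) -> false; tmp = 1; tmp = 10; return -16
after: val = 1; aux = -5; acc = -6; ((val + a) <= ((-(-6)) + (acc + 2))) -> true; acc = -5; val = 10; return -15
verdict: not equivalent; witness: a=1, b=-5


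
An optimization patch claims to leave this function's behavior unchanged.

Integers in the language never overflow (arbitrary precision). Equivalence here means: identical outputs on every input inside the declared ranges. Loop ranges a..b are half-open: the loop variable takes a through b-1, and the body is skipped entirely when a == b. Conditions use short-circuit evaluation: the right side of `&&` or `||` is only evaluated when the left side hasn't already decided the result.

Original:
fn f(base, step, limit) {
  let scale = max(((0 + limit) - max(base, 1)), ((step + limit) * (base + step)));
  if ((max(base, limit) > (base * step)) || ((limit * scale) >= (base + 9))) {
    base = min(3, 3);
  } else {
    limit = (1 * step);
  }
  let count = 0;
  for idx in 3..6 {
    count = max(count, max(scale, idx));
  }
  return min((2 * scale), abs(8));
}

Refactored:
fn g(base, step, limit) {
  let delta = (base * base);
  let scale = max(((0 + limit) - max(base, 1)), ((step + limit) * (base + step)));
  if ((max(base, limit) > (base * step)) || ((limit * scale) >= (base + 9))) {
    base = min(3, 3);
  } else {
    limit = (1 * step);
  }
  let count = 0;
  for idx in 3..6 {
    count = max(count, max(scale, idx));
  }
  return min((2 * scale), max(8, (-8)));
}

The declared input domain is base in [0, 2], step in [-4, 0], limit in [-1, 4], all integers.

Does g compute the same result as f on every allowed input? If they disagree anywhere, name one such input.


Side by side, the visible changes include: local variable names differ, and min/max/abs usage differs, and arithmetic usage differs, and statement counts differ, and constant usage differs.
As a probe, take base=0, step=-4, limit=3: f runs scale := 4 | ((max(base, limit) > (base * step)) || ((limit * scale) >= (base + 9))): true | base := 3 | count := 0 | iter idx=3: | count := 4 | iter idx=4: | count := 4 | iter idx=5: | count := 5 | result 8; g runs delta := 0 | scale := 4 | ((max(base, limit) > (base * step)) || ((limit * scale) >= (base + 9))): true | base := 3 | count := 0 | iter idx=3: | count := 4 | iter idx=4: | count := 4 | iter idx=5: | count := 5 | result 8; both end at 8.
Sweeping the whole domain (90 inputs) finds no disagreement.
verdict: equivalent


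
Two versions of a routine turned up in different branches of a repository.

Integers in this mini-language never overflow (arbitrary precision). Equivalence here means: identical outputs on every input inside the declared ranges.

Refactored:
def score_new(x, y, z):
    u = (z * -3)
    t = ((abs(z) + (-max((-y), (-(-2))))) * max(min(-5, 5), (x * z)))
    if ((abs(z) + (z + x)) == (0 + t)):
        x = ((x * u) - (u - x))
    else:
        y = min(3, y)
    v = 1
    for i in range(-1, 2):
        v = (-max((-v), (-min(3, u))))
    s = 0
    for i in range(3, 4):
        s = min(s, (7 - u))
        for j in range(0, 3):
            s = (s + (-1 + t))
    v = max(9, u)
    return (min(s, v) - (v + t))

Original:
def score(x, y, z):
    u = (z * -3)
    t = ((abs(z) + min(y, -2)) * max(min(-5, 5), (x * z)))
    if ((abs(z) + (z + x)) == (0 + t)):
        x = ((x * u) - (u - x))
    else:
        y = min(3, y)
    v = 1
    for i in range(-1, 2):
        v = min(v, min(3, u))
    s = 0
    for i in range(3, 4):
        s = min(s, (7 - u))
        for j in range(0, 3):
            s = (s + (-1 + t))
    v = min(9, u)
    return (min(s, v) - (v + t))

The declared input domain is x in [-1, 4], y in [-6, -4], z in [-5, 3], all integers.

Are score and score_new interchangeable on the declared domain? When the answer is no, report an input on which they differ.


Consider the input x=-1, y=-6, z=-5.
score: u becomes 15; next t becomes -5; next ((abs(z) + (z + x)) == (0 + t)) evaluates to false; next y becomes -6; next v becomes 1; next at i=-1:; next v becomes 1; next at i=0:; next v becomes 1; next at i=1:; next v becomes 1; next s becomes 0; next at i=3:; next s becomes -8; next at j=0:; next s becomes -14; next at j=1:; next s becomes -20; next at j=2:; next s becomes -26; next v becomes 9; next final value -30
score_new: u becomes 15; next t becomes -5; next ((abs(z) + (z + x)) == (0 + t)) evaluates to false; next y becomes -6; next v becomes 1; next at i=-1:; next v becomes 1; next at i=0:; next v becomes 1; next at i=1:; next v becomes 1; next s becomes 0; next at i=3:; next s becomes -8; next at j=0:; next s becomes -14; next at j=1:; next s becomes -20; next at j=2:; next s becomes -26; next v becomes 15; next final value -36
-30 against -36: the behavior changed.
verdict: not equivalent; witness: x=-1, y=-6, z=-5
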